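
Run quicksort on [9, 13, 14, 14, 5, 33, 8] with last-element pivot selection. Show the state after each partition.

Partition 1: pivot=8 at index 1 -> [5, 8, 14, 14, 9, 33, 13]
Partition 2: pivot=13 at index 3 -> [5, 8, 9, 13, 14, 33, 14]
Partition 3: pivot=14 at index 5 -> [5, 8, 9, 13, 14, 14, 33]


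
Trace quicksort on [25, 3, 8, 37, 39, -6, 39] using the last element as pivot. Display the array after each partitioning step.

Partition 1: pivot=39 at index 6 -> [25, 3, 8, 37, 39, -6, 39]
Partition 2: pivot=-6 at index 0 -> [-6, 3, 8, 37, 39, 25, 39]
Partition 3: pivot=25 at index 3 -> [-6, 3, 8, 25, 39, 37, 39]
Partition 4: pivot=8 at index 2 -> [-6, 3, 8, 25, 39, 37, 39]
Partition 5: pivot=37 at index 4 -> [-6, 3, 8, 25, 37, 39, 39]


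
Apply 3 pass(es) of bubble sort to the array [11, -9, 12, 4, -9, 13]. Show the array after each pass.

After pass 1: [-9, 11, 4, -9, 12, 13] (3 swaps)
After pass 2: [-9, 4, -9, 11, 12, 13] (2 swaps)
After pass 3: [-9, -9, 4, 11, 12, 13] (1 swaps)
Total swaps: 6


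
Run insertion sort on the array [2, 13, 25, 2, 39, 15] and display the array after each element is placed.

First element 2 is already 'sorted'
Insert 13: shifted 0 elements -> [2, 13, 25, 2, 39, 15]
Insert 25: shifted 0 elements -> [2, 13, 25, 2, 39, 15]
Insert 2: shifted 2 elements -> [2, 2, 13, 25, 39, 15]
Insert 39: shifted 0 elements -> [2, 2, 13, 25, 39, 15]
Insert 15: shifted 2 elements -> [2, 2, 13, 15, 25, 39]


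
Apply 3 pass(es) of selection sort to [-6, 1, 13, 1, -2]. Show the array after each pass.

Pass 1: Select minimum -6 at index 0, swap -> [-6, 1, 13, 1, -2]
Pass 2: Select minimum -2 at index 4, swap -> [-6, -2, 13, 1, 1]
Pass 3: Select minimum 1 at index 3, swap -> [-6, -2, 1, 13, 1]


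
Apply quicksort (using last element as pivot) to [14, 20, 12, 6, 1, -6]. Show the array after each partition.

Partition 1: pivot=-6 at index 0 -> [-6, 20, 12, 6, 1, 14]
Partition 2: pivot=14 at index 4 -> [-6, 12, 6, 1, 14, 20]
Partition 3: pivot=1 at index 1 -> [-6, 1, 6, 12, 14, 20]
Partition 4: pivot=12 at index 3 -> [-6, 1, 6, 12, 14, 20]


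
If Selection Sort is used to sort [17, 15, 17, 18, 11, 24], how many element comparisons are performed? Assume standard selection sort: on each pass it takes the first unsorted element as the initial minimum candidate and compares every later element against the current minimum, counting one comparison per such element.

Pass 1: scan indices 1..5 for the minimum = 5 comparison(s); min is 11, place at index 0 -> [11, 15, 17, 18, 17, 24]
Pass 2: scan indices 2..5 for the minimum = 4 comparison(s); min is 15, place at index 1 -> [11, 15, 17, 18, 17, 24]
Pass 3: scan indices 3..5 for the minimum = 3 comparison(s); min is 17, place at index 2 -> [11, 15, 17, 18, 17, 24]
Pass 4: scan indices 4..5 for the minimum = 2 comparison(s); min is 17, place at index 3 -> [11, 15, 17, 17, 18, 24]
Pass 5: scan indices 5..5 for the minimum = 1 comparison(s); min is 18, place at index 4 -> [11, 15, 17, 17, 18, 24]
Selection sort always scans the whole unsorted suffix, so the count is (n-1) + (n-2) + ... + 1 = n(n-1)/2 = 6*5/2 = 15 regardless of the input order.
Total comparisons: 5 + 4 + 3 + 2 + 1 = 15


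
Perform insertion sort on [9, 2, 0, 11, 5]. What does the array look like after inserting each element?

First element 9 is already 'sorted'
Insert 2: shifted 1 elements -> [2, 9, 0, 11, 5]
Insert 0: shifted 2 elements -> [0, 2, 9, 11, 5]
Insert 11: shifted 0 elements -> [0, 2, 9, 11, 5]
Insert 5: shifted 2 elements -> [0, 2, 5, 9, 11]


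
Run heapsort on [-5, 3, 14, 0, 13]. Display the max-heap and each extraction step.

Build heap: [14, 13, -5, 0, 3]
Extract 14: [13, 3, -5, 0, 14]
Extract 13: [3, 0, -5, 13, 14]
Extract 3: [0, -5, 3, 13, 14]
Extract 0: [-5, 0, 3, 13, 14]


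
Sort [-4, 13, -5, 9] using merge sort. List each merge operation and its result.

Divide and conquer:
  Merge [-4] + [13] -> [-4, 13]
  Merge [-5] + [9] -> [-5, 9]
  Merge [-4, 13] + [-5, 9] -> [-5, -4, 9, 13]


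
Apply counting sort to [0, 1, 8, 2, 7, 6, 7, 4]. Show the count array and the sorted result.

Count array: [1, 1, 1, 0, 1, 0, 1, 2, 1]
(count[i] = number of elements equal to i)
Cumulative count: [1, 2, 3, 3, 4, 4, 5, 7, 8]
Sorted: [0, 1, 2, 4, 6, 7, 7, 8]


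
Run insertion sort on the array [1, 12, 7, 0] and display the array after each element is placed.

First element 1 is already 'sorted'
Insert 12: shifted 0 elements -> [1, 12, 7, 0]
Insert 7: shifted 1 elements -> [1, 7, 12, 0]
Insert 0: shifted 3 elements -> [0, 1, 7, 12]


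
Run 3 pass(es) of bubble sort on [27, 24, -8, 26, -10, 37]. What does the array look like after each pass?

After pass 1: [24, -8, 26, -10, 27, 37] (4 swaps)
After pass 2: [-8, 24, -10, 26, 27, 37] (2 swaps)
After pass 3: [-8, -10, 24, 26, 27, 37] (1 swaps)
Total swaps: 7


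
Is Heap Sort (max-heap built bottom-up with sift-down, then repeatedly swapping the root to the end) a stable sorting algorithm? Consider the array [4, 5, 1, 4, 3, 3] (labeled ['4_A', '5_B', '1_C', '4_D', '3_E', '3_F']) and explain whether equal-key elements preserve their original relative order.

Trace Heap Sort on the labeled array (the key is the number; the letter only tracks identity):
  Build max-heap: [5_B, 4_A, 3_F, 4_D, 3_E, 1_C]
  Swap root 5_B to index 5, re-heapify first 5 -> [4_A, 4_D, 3_F, 1_C, 3_E, 5_B]
  Swap root 4_A to index 4, re-heapify first 4 -> [4_D, 3_E, 3_F, 1_C, 4_A, 5_B]
  Swap root 4_D to index 3, re-heapify first 3 -> [3_E, 1_C, 3_F, 4_D, 4_A, 5_B]
  Swap root 3_E to index 2, re-heapify first 2 -> [3_F, 1_C, 3_E, 4_D, 4_A, 5_B]
  Swap root 3_F to index 1, re-heapify first 1 -> [1_C, 3_F, 3_E, 4_D, 4_A, 5_B]
Final order: [1_C, 3_F, 3_E, 4_D, 4_A, 5_B]
Equal keys:
  value 3: originally 3_E, 3_F; after sorting 3_F, 3_E -> order changed
  value 4: originally 4_A, 4_D; after sorting 4_D, 4_A -> order changed
Equal keys were reordered, so Heap Sort is not stable: heap construction and root-to-end swaps move elements without regard to the original order of equal keys. (One such input is enough; an unstable sort may happen to preserve order on other inputs, but it gives no guarantee.)
Answer: Not stable


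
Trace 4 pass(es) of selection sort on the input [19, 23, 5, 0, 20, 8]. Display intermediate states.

Pass 1: Select minimum 0 at index 3, swap -> [0, 23, 5, 19, 20, 8]
Pass 2: Select minimum 5 at index 2, swap -> [0, 5, 23, 19, 20, 8]
Pass 3: Select minimum 8 at index 5, swap -> [0, 5, 8, 19, 20, 23]
Pass 4: Select minimum 19 at index 3, swap -> [0, 5, 8, 19, 20, 23]


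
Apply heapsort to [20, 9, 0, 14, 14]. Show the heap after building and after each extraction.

Build heap: [20, 14, 0, 9, 14]
Extract 20: [14, 14, 0, 9, 20]
Extract 14: [14, 9, 0, 14, 20]
Extract 14: [9, 0, 14, 14, 20]
Extract 9: [0, 9, 14, 14, 20]


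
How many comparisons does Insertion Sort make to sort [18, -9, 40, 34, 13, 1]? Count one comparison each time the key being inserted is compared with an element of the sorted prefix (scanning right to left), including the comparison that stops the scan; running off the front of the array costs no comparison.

Insert -9: 18 > -9 (shift), reached front = 1 comparison(s) -> [-9, 18, 40, 34, 13, 1]
Insert 40: 18 <= 40 (stop) = 1 comparison(s) -> [-9, 18, 40, 34, 13, 1]
Insert 34: 40 > 34 (shift), 18 <= 34 (stop) = 2 comparison(s) -> [-9, 18, 34, 40, 13, 1]
Insert 13: 40 > 13 (shift), 34 > 13 (shift), 18 > 13 (shift), -9 <= 13 (stop) = 4 comparison(s) -> [-9, 13, 18, 34, 40, 1]
Insert 1: 40 > 1 (shift), 34 > 1 (shift), 18 > 1 (shift), 13 > 1 (shift), -9 <= 1 (stop) = 5 comparison(s) -> [-9, 1, 13, 18, 34, 40]
Total comparisons: 1 + 1 + 2 + 4 + 5 = 13


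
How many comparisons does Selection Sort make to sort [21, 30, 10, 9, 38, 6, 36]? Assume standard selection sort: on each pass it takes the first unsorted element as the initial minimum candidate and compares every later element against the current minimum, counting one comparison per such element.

Pass 1: scan indices 1..6 for the minimum = 6 comparison(s); min is 6, place at index 0 -> [6, 30, 10, 9, 38, 21, 36]
Pass 2: scan indices 2..6 for the minimum = 5 comparison(s); min is 9, place at index 1 -> [6, 9, 10, 30, 38, 21, 36]
Pass 3: scan indices 3..6 for the minimum = 4 comparison(s); min is 10, place at index 2 -> [6, 9, 10, 30, 38, 21, 36]
Pass 4: scan indices 4..6 for the minimum = 3 comparison(s); min is 21, place at index 3 -> [6, 9, 10, 21, 38, 30, 36]
Pass 5: scan indices 5..6 for the minimum = 2 comparison(s); min is 30, place at index 4 -> [6, 9, 10, 21, 30, 38, 36]
Pass 6: scan indices 6..6 for the minimum = 1 comparison(s); min is 36, place at index 5 -> [6, 9, 10, 21, 30, 36, 38]
Selection sort always scans the whole unsorted suffix, so the count is (n-1) + (n-2) + ... + 1 = n(n-1)/2 = 7*6/2 = 21 regardless of the input order.
Total comparisons: 6 + 5 + 4 + 3 + 2 + 1 = 21


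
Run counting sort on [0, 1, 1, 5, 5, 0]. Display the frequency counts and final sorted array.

Count array: [2, 2, 0, 0, 0, 2]
(count[i] = number of elements equal to i)
Cumulative count: [2, 4, 4, 4, 4, 6]
Sorted: [0, 0, 1, 1, 5, 5]


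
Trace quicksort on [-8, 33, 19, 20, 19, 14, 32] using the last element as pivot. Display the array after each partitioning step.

Partition 1: pivot=32 at index 5 -> [-8, 19, 20, 19, 14, 32, 33]
Partition 2: pivot=14 at index 1 -> [-8, 14, 20, 19, 19, 32, 33]
Partition 3: pivot=19 at index 3 -> [-8, 14, 19, 19, 20, 32, 33]


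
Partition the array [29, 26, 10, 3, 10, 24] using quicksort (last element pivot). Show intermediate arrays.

Partition 1: pivot=24 at index 3 -> [10, 3, 10, 24, 29, 26]
Partition 2: pivot=10 at index 2 -> [10, 3, 10, 24, 29, 26]
Partition 3: pivot=3 at index 0 -> [3, 10, 10, 24, 29, 26]
Partition 4: pivot=26 at index 4 -> [3, 10, 10, 24, 26, 29]


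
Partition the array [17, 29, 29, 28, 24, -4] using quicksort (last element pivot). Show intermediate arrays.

Partition 1: pivot=-4 at index 0 -> [-4, 29, 29, 28, 24, 17]
Partition 2: pivot=17 at index 1 -> [-4, 17, 29, 28, 24, 29]
Partition 3: pivot=29 at index 5 -> [-4, 17, 29, 28, 24, 29]
Partition 4: pivot=24 at index 2 -> [-4, 17, 24, 28, 29, 29]
Partition 5: pivot=29 at index 4 -> [-4, 17, 24, 28, 29, 29]


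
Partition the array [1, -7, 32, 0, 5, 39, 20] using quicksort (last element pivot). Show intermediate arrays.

Partition 1: pivot=20 at index 4 -> [1, -7, 0, 5, 20, 39, 32]
Partition 2: pivot=5 at index 3 -> [1, -7, 0, 5, 20, 39, 32]
Partition 3: pivot=0 at index 1 -> [-7, 0, 1, 5, 20, 39, 32]
Partition 4: pivot=32 at index 5 -> [-7, 0, 1, 5, 20, 32, 39]


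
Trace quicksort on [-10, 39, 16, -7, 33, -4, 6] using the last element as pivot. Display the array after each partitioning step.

Partition 1: pivot=6 at index 3 -> [-10, -7, -4, 6, 33, 16, 39]
Partition 2: pivot=-4 at index 2 -> [-10, -7, -4, 6, 33, 16, 39]
Partition 3: pivot=-7 at index 1 -> [-10, -7, -4, 6, 33, 16, 39]
Partition 4: pivot=39 at index 6 -> [-10, -7, -4, 6, 33, 16, 39]
Partition 5: pivot=16 at index 4 -> [-10, -7, -4, 6, 16, 33, 39]


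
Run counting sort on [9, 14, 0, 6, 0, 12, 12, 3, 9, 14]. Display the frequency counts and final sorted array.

Count array: [2, 0, 0, 1, 0, 0, 1, 0, 0, 2, 0, 0, 2, 0, 2]
(count[i] = number of elements equal to i)
Cumulative count: [2, 2, 2, 3, 3, 3, 4, 4, 4, 6, 6, 6, 8, 8, 10]
Sorted: [0, 0, 3, 6, 9, 9, 12, 12, 14, 14]


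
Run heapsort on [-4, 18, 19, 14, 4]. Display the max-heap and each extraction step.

Build heap: [19, 18, -4, 14, 4]
Extract 19: [18, 14, -4, 4, 19]
Extract 18: [14, 4, -4, 18, 19]
Extract 14: [4, -4, 14, 18, 19]
Extract 4: [-4, 4, 14, 18, 19]


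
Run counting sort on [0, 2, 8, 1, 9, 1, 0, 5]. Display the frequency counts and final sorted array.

Count array: [2, 2, 1, 0, 0, 1, 0, 0, 1, 1]
(count[i] = number of elements equal to i)
Cumulative count: [2, 4, 5, 5, 5, 6, 6, 6, 7, 8]
Sorted: [0, 0, 1, 1, 2, 5, 8, 9]


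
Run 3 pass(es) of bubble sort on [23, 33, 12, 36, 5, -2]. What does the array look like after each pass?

After pass 1: [23, 12, 33, 5, -2, 36] (3 swaps)
After pass 2: [12, 23, 5, -2, 33, 36] (3 swaps)
After pass 3: [12, 5, -2, 23, 33, 36] (2 swaps)
Total swaps: 8


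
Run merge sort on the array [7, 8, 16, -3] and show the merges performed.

Divide and conquer:
  Merge [7] + [8] -> [7, 8]
  Merge [16] + [-3] -> [-3, 16]
  Merge [7, 8] + [-3, 16] -> [-3, 7, 8, 16]


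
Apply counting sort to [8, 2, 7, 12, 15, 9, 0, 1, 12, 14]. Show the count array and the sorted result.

Count array: [1, 1, 1, 0, 0, 0, 0, 1, 1, 1, 0, 0, 2, 0, 1, 1]
(count[i] = number of elements equal to i)
Cumulative count: [1, 2, 3, 3, 3, 3, 3, 4, 5, 6, 6, 6, 8, 8, 9, 10]
Sorted: [0, 1, 2, 7, 8, 9, 12, 12, 14, 15]


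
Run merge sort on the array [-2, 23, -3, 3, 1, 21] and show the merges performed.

Divide and conquer:
  Merge [23] + [-3] -> [-3, 23]
  Merge [-2] + [-3, 23] -> [-3, -2, 23]
  Merge [1] + [21] -> [1, 21]
  Merge [3] + [1, 21] -> [1, 3, 21]
  Merge [-3, -2, 23] + [1, 3, 21] -> [-3, -2, 1, 3, 21, 23]


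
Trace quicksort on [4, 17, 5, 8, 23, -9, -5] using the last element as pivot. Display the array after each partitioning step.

Partition 1: pivot=-5 at index 1 -> [-9, -5, 5, 8, 23, 4, 17]
Partition 2: pivot=17 at index 5 -> [-9, -5, 5, 8, 4, 17, 23]
Partition 3: pivot=4 at index 2 -> [-9, -5, 4, 8, 5, 17, 23]
Partition 4: pivot=5 at index 3 -> [-9, -5, 4, 5, 8, 17, 23]


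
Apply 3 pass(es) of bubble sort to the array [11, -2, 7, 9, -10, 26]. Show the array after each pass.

After pass 1: [-2, 7, 9, -10, 11, 26] (4 swaps)
After pass 2: [-2, 7, -10, 9, 11, 26] (1 swaps)
After pass 3: [-2, -10, 7, 9, 11, 26] (1 swaps)
Total swaps: 6


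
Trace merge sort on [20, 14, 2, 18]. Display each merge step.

Divide and conquer:
  Merge [20] + [14] -> [14, 20]
  Merge [2] + [18] -> [2, 18]
  Merge [14, 20] + [2, 18] -> [2, 14, 18, 20]


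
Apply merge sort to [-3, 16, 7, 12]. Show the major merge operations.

Divide and conquer:
  Merge [-3] + [16] -> [-3, 16]
  Merge [7] + [12] -> [7, 12]
  Merge [-3, 16] + [7, 12] -> [-3, 7, 12, 16]


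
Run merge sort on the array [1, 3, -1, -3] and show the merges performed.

Divide and conquer:
  Merge [1] + [3] -> [1, 3]
  Merge [-1] + [-3] -> [-3, -1]
  Merge [1, 3] + [-3, -1] -> [-3, -1, 1, 3]


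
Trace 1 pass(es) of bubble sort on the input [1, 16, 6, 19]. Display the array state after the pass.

After pass 1: [1, 6, 16, 19] (1 swaps)
Total swaps: 1


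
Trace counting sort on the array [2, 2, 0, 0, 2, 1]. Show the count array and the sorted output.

Count array: [2, 1, 3]
(count[i] = number of elements equal to i)
Cumulative count: [2, 3, 6]
Sorted: [0, 0, 1, 2, 2, 2]


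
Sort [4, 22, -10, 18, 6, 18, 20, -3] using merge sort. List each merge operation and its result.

Divide and conquer:
  Merge [4] + [22] -> [4, 22]
  Merge [-10] + [18] -> [-10, 18]
  Merge [4, 22] + [-10, 18] -> [-10, 4, 18, 22]
  Merge [6] + [18] -> [6, 18]
  Merge [20] + [-3] -> [-3, 20]
  Merge [6, 18] + [-3, 20] -> [-3, 6, 18, 20]
  Merge [-10, 4, 18, 22] + [-3, 6, 18, 20] -> [-10, -3, 4, 6, 18, 18, 20, 22]


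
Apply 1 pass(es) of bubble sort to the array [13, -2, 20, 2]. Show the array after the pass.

After pass 1: [-2, 13, 2, 20] (2 swaps)
Total swaps: 2


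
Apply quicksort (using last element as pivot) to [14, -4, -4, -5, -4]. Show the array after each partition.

Partition 1: pivot=-4 at index 3 -> [-4, -4, -5, -4, 14]
Partition 2: pivot=-5 at index 0 -> [-5, -4, -4, -4, 14]
Partition 3: pivot=-4 at index 2 -> [-5, -4, -4, -4, 14]


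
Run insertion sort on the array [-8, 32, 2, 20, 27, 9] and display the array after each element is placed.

First element -8 is already 'sorted'
Insert 32: shifted 0 elements -> [-8, 32, 2, 20, 27, 9]
Insert 2: shifted 1 elements -> [-8, 2, 32, 20, 27, 9]
Insert 20: shifted 1 elements -> [-8, 2, 20, 32, 27, 9]
Insert 27: shifted 1 elements -> [-8, 2, 20, 27, 32, 9]
Insert 9: shifted 3 elements -> [-8, 2, 9, 20, 27, 32]


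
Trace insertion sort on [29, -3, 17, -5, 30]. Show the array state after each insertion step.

First element 29 is already 'sorted'
Insert -3: shifted 1 elements -> [-3, 29, 17, -5, 30]
Insert 17: shifted 1 elements -> [-3, 17, 29, -5, 30]
Insert -5: shifted 3 elements -> [-5, -3, 17, 29, 30]
Insert 30: shifted 0 elements -> [-5, -3, 17, 29, 30]


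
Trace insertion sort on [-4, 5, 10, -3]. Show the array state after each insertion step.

First element -4 is already 'sorted'
Insert 5: shifted 0 elements -> [-4, 5, 10, -3]
Insert 10: shifted 0 elements -> [-4, 5, 10, -3]
Insert -3: shifted 2 elements -> [-4, -3, 5, 10]


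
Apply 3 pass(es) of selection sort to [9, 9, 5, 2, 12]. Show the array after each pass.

Pass 1: Select minimum 2 at index 3, swap -> [2, 9, 5, 9, 12]
Pass 2: Select minimum 5 at index 2, swap -> [2, 5, 9, 9, 12]
Pass 3: Select minimum 9 at index 2, swap -> [2, 5, 9, 9, 12]


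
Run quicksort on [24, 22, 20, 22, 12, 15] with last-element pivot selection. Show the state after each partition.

Partition 1: pivot=15 at index 1 -> [12, 15, 20, 22, 24, 22]
Partition 2: pivot=22 at index 4 -> [12, 15, 20, 22, 22, 24]
Partition 3: pivot=22 at index 3 -> [12, 15, 20, 22, 22, 24]


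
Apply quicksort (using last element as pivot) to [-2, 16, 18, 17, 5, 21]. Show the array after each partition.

Partition 1: pivot=21 at index 5 -> [-2, 16, 18, 17, 5, 21]
Partition 2: pivot=5 at index 1 -> [-2, 5, 18, 17, 16, 21]
Partition 3: pivot=16 at index 2 -> [-2, 5, 16, 17, 18, 21]
Partition 4: pivot=18 at index 4 -> [-2, 5, 16, 17, 18, 21]


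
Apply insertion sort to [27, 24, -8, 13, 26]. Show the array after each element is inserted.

First element 27 is already 'sorted'
Insert 24: shifted 1 elements -> [24, 27, -8, 13, 26]
Insert -8: shifted 2 elements -> [-8, 24, 27, 13, 26]
Insert 13: shifted 2 elements -> [-8, 13, 24, 27, 26]
Insert 26: shifted 1 elements -> [-8, 13, 24, 26, 27]


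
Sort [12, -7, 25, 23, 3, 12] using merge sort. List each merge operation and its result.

Divide and conquer:
  Merge [-7] + [25] -> [-7, 25]
  Merge [12] + [-7, 25] -> [-7, 12, 25]
  Merge [3] + [12] -> [3, 12]
  Merge [23] + [3, 12] -> [3, 12, 23]
  Merge [-7, 12, 25] + [3, 12, 23] -> [-7, 3, 12, 12, 23, 25]


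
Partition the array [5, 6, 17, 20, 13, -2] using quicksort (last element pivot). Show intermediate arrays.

Partition 1: pivot=-2 at index 0 -> [-2, 6, 17, 20, 13, 5]
Partition 2: pivot=5 at index 1 -> [-2, 5, 17, 20, 13, 6]
Partition 3: pivot=6 at index 2 -> [-2, 5, 6, 20, 13, 17]
Partition 4: pivot=17 at index 4 -> [-2, 5, 6, 13, 17, 20]


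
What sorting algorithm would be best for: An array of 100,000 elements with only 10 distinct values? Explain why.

Best choice: 3-way quicksort or Counting sort
Reason: 3-way (Dutch national flag) partitioning groups every copy of the pivot together, so with only d=10 distinct keys quicksort finishes in O(n log d) expected time, which is effectively linear; counting sort runs in O(n + k) where k is the size of the key range (not the number of distinct values), so it is linear when the 10 values are integers drawn from a small known range


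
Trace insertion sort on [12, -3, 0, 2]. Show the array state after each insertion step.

First element 12 is already 'sorted'
Insert -3: shifted 1 elements -> [-3, 12, 0, 2]
Insert 0: shifted 1 elements -> [-3, 0, 12, 2]
Insert 2: shifted 1 elements -> [-3, 0, 2, 12]


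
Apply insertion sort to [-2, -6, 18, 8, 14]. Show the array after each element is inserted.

First element -2 is already 'sorted'
Insert -6: shifted 1 elements -> [-6, -2, 18, 8, 14]
Insert 18: shifted 0 elements -> [-6, -2, 18, 8, 14]
Insert 8: shifted 1 elements -> [-6, -2, 8, 18, 14]
Insert 14: shifted 1 elements -> [-6, -2, 8, 14, 18]


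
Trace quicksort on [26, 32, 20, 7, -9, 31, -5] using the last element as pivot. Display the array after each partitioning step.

Partition 1: pivot=-5 at index 1 -> [-9, -5, 20, 7, 26, 31, 32]
Partition 2: pivot=32 at index 6 -> [-9, -5, 20, 7, 26, 31, 32]
Partition 3: pivot=31 at index 5 -> [-9, -5, 20, 7, 26, 31, 32]
Partition 4: pivot=26 at index 4 -> [-9, -5, 20, 7, 26, 31, 32]
Partition 5: pivot=7 at index 2 -> [-9, -5, 7, 20, 26, 31, 32]


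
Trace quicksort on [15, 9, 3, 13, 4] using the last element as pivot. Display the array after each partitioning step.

Partition 1: pivot=4 at index 1 -> [3, 4, 15, 13, 9]
Partition 2: pivot=9 at index 2 -> [3, 4, 9, 13, 15]
Partition 3: pivot=15 at index 4 -> [3, 4, 9, 13, 15]


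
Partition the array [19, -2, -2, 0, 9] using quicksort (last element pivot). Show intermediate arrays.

Partition 1: pivot=9 at index 3 -> [-2, -2, 0, 9, 19]
Partition 2: pivot=0 at index 2 -> [-2, -2, 0, 9, 19]
Partition 3: pivot=-2 at index 1 -> [-2, -2, 0, 9, 19]


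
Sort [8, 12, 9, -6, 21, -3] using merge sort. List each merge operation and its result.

Divide and conquer:
  Merge [12] + [9] -> [9, 12]
  Merge [8] + [9, 12] -> [8, 9, 12]
  Merge [21] + [-3] -> [-3, 21]
  Merge [-6] + [-3, 21] -> [-6, -3, 21]
  Merge [8, 9, 12] + [-6, -3, 21] -> [-6, -3, 8, 9, 12, 21]


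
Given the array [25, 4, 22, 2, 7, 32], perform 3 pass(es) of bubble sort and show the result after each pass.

After pass 1: [4, 22, 2, 7, 25, 32] (4 swaps)
After pass 2: [4, 2, 7, 22, 25, 32] (2 swaps)
After pass 3: [2, 4, 7, 22, 25, 32] (1 swaps)
Total swaps: 7


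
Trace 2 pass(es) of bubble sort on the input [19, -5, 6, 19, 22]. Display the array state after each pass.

After pass 1: [-5, 6, 19, 19, 22] (2 swaps)
After pass 2: [-5, 6, 19, 19, 22] (0 swaps)
Total swaps: 2


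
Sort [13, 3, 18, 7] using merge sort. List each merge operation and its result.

Divide and conquer:
  Merge [13] + [3] -> [3, 13]
  Merge [18] + [7] -> [7, 18]
  Merge [3, 13] + [7, 18] -> [3, 7, 13, 18]


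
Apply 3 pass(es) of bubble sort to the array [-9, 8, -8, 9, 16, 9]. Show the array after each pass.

After pass 1: [-9, -8, 8, 9, 9, 16] (2 swaps)
After pass 2: [-9, -8, 8, 9, 9, 16] (0 swaps)
After pass 3: [-9, -8, 8, 9, 9, 16] (0 swaps)
Total swaps: 2


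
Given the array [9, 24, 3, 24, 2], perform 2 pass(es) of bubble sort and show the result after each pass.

After pass 1: [9, 3, 24, 2, 24] (2 swaps)
After pass 2: [3, 9, 2, 24, 24] (2 swaps)
Total swaps: 4


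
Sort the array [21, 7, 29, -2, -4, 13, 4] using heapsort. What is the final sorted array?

Build heap: [29, 7, 21, -2, -4, 13, 4]
Extract 29: [21, 7, 13, -2, -4, 4, 29]
Extract 21: [13, 7, 4, -2, -4, 21, 29]
Extract 13: [7, -2, 4, -4, 13, 21, 29]
Extract 7: [4, -2, -4, 7, 13, 21, 29]
Extract 4: [-2, -4, 4, 7, 13, 21, 29]
Extract -2: [-4, -2, 4, 7, 13, 21, 29]


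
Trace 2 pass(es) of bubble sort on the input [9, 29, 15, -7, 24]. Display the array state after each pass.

After pass 1: [9, 15, -7, 24, 29] (3 swaps)
After pass 2: [9, -7, 15, 24, 29] (1 swaps)
Total swaps: 4


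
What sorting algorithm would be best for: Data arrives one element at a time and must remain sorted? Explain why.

Best choice: Insertion sort
Reason: Insertion sort naturally handles online/streaming input by inserting each new element into sorted position


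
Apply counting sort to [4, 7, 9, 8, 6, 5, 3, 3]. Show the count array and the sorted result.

Count array: [0, 0, 0, 2, 1, 1, 1, 1, 1, 1]
(count[i] = number of elements equal to i)
Cumulative count: [0, 0, 0, 2, 3, 4, 5, 6, 7, 8]
Sorted: [3, 3, 4, 5, 6, 7, 8, 9]


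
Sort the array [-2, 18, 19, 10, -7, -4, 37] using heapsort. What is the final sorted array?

Build heap: [37, 18, 19, 10, -7, -4, -2]
Extract 37: [19, 18, -2, 10, -7, -4, 37]
Extract 19: [18, 10, -2, -4, -7, 19, 37]
Extract 18: [10, -4, -2, -7, 18, 19, 37]
Extract 10: [-2, -4, -7, 10, 18, 19, 37]
Extract -2: [-4, -7, -2, 10, 18, 19, 37]
Extract -4: [-7, -4, -2, 10, 18, 19, 37]


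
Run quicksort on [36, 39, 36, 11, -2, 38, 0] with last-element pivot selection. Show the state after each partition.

Partition 1: pivot=0 at index 1 -> [-2, 0, 36, 11, 36, 38, 39]
Partition 2: pivot=39 at index 6 -> [-2, 0, 36, 11, 36, 38, 39]
Partition 3: pivot=38 at index 5 -> [-2, 0, 36, 11, 36, 38, 39]
Partition 4: pivot=36 at index 4 -> [-2, 0, 36, 11, 36, 38, 39]
Partition 5: pivot=11 at index 2 -> [-2, 0, 11, 36, 36, 38, 39]


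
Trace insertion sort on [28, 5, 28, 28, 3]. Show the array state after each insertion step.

First element 28 is already 'sorted'
Insert 5: shifted 1 elements -> [5, 28, 28, 28, 3]
Insert 28: shifted 0 elements -> [5, 28, 28, 28, 3]
Insert 28: shifted 0 elements -> [5, 28, 28, 28, 3]
Insert 3: shifted 4 elements -> [3, 5, 28, 28, 28]


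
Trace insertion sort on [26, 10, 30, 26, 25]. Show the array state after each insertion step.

First element 26 is already 'sorted'
Insert 10: shifted 1 elements -> [10, 26, 30, 26, 25]
Insert 30: shifted 0 elements -> [10, 26, 30, 26, 25]
Insert 26: shifted 1 elements -> [10, 26, 26, 30, 25]
Insert 25: shifted 3 elements -> [10, 25, 26, 26, 30]


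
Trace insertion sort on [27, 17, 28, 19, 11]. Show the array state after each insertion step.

First element 27 is already 'sorted'
Insert 17: shifted 1 elements -> [17, 27, 28, 19, 11]
Insert 28: shifted 0 elements -> [17, 27, 28, 19, 11]
Insert 19: shifted 2 elements -> [17, 19, 27, 28, 11]
Insert 11: shifted 4 elements -> [11, 17, 19, 27, 28]


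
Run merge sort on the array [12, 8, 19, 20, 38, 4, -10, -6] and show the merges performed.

Divide and conquer:
  Merge [12] + [8] -> [8, 12]
  Merge [19] + [20] -> [19, 20]
  Merge [8, 12] + [19, 20] -> [8, 12, 19, 20]
  Merge [38] + [4] -> [4, 38]
  Merge [-10] + [-6] -> [-10, -6]
  Merge [4, 38] + [-10, -6] -> [-10, -6, 4, 38]
  Merge [8, 12, 19, 20] + [-10, -6, 4, 38] -> [-10, -6, 4, 8, 12, 19, 20, 38]


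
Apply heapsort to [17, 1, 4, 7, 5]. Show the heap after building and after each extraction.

Build heap: [17, 7, 4, 1, 5]
Extract 17: [7, 5, 4, 1, 17]
Extract 7: [5, 1, 4, 7, 17]
Extract 5: [4, 1, 5, 7, 17]
Extract 4: [1, 4, 5, 7, 17]


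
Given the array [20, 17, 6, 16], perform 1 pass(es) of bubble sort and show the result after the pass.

After pass 1: [17, 6, 16, 20] (3 swaps)
Total swaps: 3


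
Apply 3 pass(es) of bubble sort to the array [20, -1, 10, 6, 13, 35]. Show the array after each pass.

After pass 1: [-1, 10, 6, 13, 20, 35] (4 swaps)
After pass 2: [-1, 6, 10, 13, 20, 35] (1 swaps)
After pass 3: [-1, 6, 10, 13, 20, 35] (0 swaps)
Total swaps: 5


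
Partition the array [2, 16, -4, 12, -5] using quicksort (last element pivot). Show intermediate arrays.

Partition 1: pivot=-5 at index 0 -> [-5, 16, -4, 12, 2]
Partition 2: pivot=2 at index 2 -> [-5, -4, 2, 12, 16]
Partition 3: pivot=16 at index 4 -> [-5, -4, 2, 12, 16]


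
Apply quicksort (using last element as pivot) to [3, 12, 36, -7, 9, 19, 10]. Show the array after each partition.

Partition 1: pivot=10 at index 3 -> [3, -7, 9, 10, 36, 19, 12]
Partition 2: pivot=9 at index 2 -> [3, -7, 9, 10, 36, 19, 12]
Partition 3: pivot=-7 at index 0 -> [-7, 3, 9, 10, 36, 19, 12]
Partition 4: pivot=12 at index 4 -> [-7, 3, 9, 10, 12, 19, 36]
Partition 5: pivot=36 at index 6 -> [-7, 3, 9, 10, 12, 19, 36]


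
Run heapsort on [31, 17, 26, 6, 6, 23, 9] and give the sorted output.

Build heap: [31, 17, 26, 6, 6, 23, 9]
Extract 31: [26, 17, 23, 6, 6, 9, 31]
Extract 26: [23, 17, 9, 6, 6, 26, 31]
Extract 23: [17, 6, 9, 6, 23, 26, 31]
Extract 17: [9, 6, 6, 17, 23, 26, 31]
Extract 9: [6, 6, 9, 17, 23, 26, 31]
Extract 6: [6, 6, 9, 17, 23, 26, 31]


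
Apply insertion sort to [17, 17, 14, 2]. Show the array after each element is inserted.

First element 17 is already 'sorted'
Insert 17: shifted 0 elements -> [17, 17, 14, 2]
Insert 14: shifted 2 elements -> [14, 17, 17, 2]
Insert 2: shifted 3 elements -> [2, 14, 17, 17]


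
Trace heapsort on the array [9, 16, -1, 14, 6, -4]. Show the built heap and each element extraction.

Build heap: [16, 14, -1, 9, 6, -4]
Extract 16: [14, 9, -1, -4, 6, 16]
Extract 14: [9, 6, -1, -4, 14, 16]
Extract 9: [6, -4, -1, 9, 14, 16]
Extract 6: [-1, -4, 6, 9, 14, 16]
Extract -1: [-4, -1, 6, 9, 14, 16]


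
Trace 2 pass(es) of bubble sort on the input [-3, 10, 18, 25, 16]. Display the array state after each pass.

After pass 1: [-3, 10, 18, 16, 25] (1 swaps)
After pass 2: [-3, 10, 16, 18, 25] (1 swaps)
Total swaps: 2


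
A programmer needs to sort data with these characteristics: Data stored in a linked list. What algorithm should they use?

Best choice: Merge sort
Reason: Merge sort doesn't require random access; can be done in O(1) extra space for linked lists


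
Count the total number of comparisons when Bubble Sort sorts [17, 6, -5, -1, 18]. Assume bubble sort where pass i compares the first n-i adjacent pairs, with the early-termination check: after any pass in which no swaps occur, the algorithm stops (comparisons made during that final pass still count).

Pass 1: compare adjacent pairs (0,1)..(3,4) = 4 comparison(s), 3 swap(s) -> [6, -5, -1, 17, 18]
Pass 2: compare adjacent pairs (0,1)..(2,3) = 3 comparison(s), 2 swap(s) -> [-5, -1, 6, 17, 18]
Pass 3: compare adjacent pairs (0,1)..(1,2) = 2 comparison(s), 0 swap(s) -> [-5, -1, 6, 17, 18]
No swaps in this pass, so bubble sort stops here.
Total comparisons: 4 + 3 + 2 = 9


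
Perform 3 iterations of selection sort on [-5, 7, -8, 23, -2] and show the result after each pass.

Pass 1: Select minimum -8 at index 2, swap -> [-8, 7, -5, 23, -2]
Pass 2: Select minimum -5 at index 2, swap -> [-8, -5, 7, 23, -2]
Pass 3: Select minimum -2 at index 4, swap -> [-8, -5, -2, 23, 7]


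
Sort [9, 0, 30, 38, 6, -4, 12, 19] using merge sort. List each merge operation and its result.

Divide and conquer:
  Merge [9] + [0] -> [0, 9]
  Merge [30] + [38] -> [30, 38]
  Merge [0, 9] + [30, 38] -> [0, 9, 30, 38]
  Merge [6] + [-4] -> [-4, 6]
  Merge [12] + [19] -> [12, 19]
  Merge [-4, 6] + [12, 19] -> [-4, 6, 12, 19]
  Merge [0, 9, 30, 38] + [-4, 6, 12, 19] -> [-4, 0, 6, 9, 12, 19, 30, 38]


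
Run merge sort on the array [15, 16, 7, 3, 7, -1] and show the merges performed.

Divide and conquer:
  Merge [16] + [7] -> [7, 16]
  Merge [15] + [7, 16] -> [7, 15, 16]
  Merge [7] + [-1] -> [-1, 7]
  Merge [3] + [-1, 7] -> [-1, 3, 7]
  Merge [7, 15, 16] + [-1, 3, 7] -> [-1, 3, 7, 7, 15, 16]


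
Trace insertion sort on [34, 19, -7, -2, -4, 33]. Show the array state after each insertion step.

First element 34 is already 'sorted'
Insert 19: shifted 1 elements -> [19, 34, -7, -2, -4, 33]
Insert -7: shifted 2 elements -> [-7, 19, 34, -2, -4, 33]
Insert -2: shifted 2 elements -> [-7, -2, 19, 34, -4, 33]
Insert -4: shifted 3 elements -> [-7, -4, -2, 19, 34, 33]
Insert 33: shifted 1 elements -> [-7, -4, -2, 19, 33, 34]


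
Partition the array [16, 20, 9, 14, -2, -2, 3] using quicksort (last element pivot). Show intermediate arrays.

Partition 1: pivot=3 at index 2 -> [-2, -2, 3, 14, 16, 20, 9]
Partition 2: pivot=-2 at index 1 -> [-2, -2, 3, 14, 16, 20, 9]
Partition 3: pivot=9 at index 3 -> [-2, -2, 3, 9, 16, 20, 14]
Partition 4: pivot=14 at index 4 -> [-2, -2, 3, 9, 14, 20, 16]
Partition 5: pivot=16 at index 5 -> [-2, -2, 3, 9, 14, 16, 20]


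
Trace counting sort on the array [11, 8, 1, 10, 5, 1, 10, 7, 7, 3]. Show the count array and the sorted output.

Count array: [0, 2, 0, 1, 0, 1, 0, 2, 1, 0, 2, 1]
(count[i] = number of elements equal to i)
Cumulative count: [0, 2, 2, 3, 3, 4, 4, 6, 7, 7, 9, 10]
Sorted: [1, 1, 3, 5, 7, 7, 8, 10, 10, 11]


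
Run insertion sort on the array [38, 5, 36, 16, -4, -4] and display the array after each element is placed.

First element 38 is already 'sorted'
Insert 5: shifted 1 elements -> [5, 38, 36, 16, -4, -4]
Insert 36: shifted 1 elements -> [5, 36, 38, 16, -4, -4]
Insert 16: shifted 2 elements -> [5, 16, 36, 38, -4, -4]
Insert -4: shifted 4 elements -> [-4, 5, 16, 36, 38, -4]
Insert -4: shifted 4 elements -> [-4, -4, 5, 16, 36, 38]


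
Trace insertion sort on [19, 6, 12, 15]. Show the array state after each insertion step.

First element 19 is already 'sorted'
Insert 6: shifted 1 elements -> [6, 19, 12, 15]
Insert 12: shifted 1 elements -> [6, 12, 19, 15]
Insert 15: shifted 1 elements -> [6, 12, 15, 19]


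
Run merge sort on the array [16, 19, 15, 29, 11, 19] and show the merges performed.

Divide and conquer:
  Merge [19] + [15] -> [15, 19]
  Merge [16] + [15, 19] -> [15, 16, 19]
  Merge [11] + [19] -> [11, 19]
  Merge [29] + [11, 19] -> [11, 19, 29]
  Merge [15, 16, 19] + [11, 19, 29] -> [11, 15, 16, 19, 19, 29]


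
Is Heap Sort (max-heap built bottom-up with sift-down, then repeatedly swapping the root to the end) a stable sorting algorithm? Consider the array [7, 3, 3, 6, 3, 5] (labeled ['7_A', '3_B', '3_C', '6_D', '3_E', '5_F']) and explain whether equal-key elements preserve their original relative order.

Trace Heap Sort on the labeled array (the key is the number; the letter only tracks identity):
  Build max-heap: [7_A, 6_D, 5_F, 3_B, 3_E, 3_C]
  Swap root 7_A to index 5, re-heapify first 5 -> [6_D, 3_C, 5_F, 3_B, 3_E, 7_A]
  Swap root 6_D to index 4, re-heapify first 4 -> [5_F, 3_C, 3_E, 3_B, 6_D, 7_A]
  Swap root 5_F to index 3, re-heapify first 3 -> [3_B, 3_C, 3_E, 5_F, 6_D, 7_A]
  Swap root 3_B to index 2, re-heapify first 2 -> [3_E, 3_C, 3_B, 5_F, 6_D, 7_A]
  Swap root 3_E to index 1, re-heapify first 1 -> [3_C, 3_E, 3_B, 5_F, 6_D, 7_A]
Final order: [3_C, 3_E, 3_B, 5_F, 6_D, 7_A]
Equal keys:
  value 3: originally 3_B, 3_C, 3_E; after sorting 3_C, 3_E, 3_B -> order changed
Equal keys were reordered, so Heap Sort is not stable: heap construction and root-to-end swaps move elements without regard to the original order of equal keys. (One such input is enough; an unstable sort may happen to preserve order on other inputs, but it gives no guarantee.)
Answer: Not stable


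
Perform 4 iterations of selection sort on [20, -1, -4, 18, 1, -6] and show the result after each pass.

Pass 1: Select minimum -6 at index 5, swap -> [-6, -1, -4, 18, 1, 20]
Pass 2: Select minimum -4 at index 2, swap -> [-6, -4, -1, 18, 1, 20]
Pass 3: Select minimum -1 at index 2, swap -> [-6, -4, -1, 18, 1, 20]
Pass 4: Select minimum 1 at index 4, swap -> [-6, -4, -1, 1, 18, 20]


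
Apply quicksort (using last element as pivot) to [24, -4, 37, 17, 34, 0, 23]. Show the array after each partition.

Partition 1: pivot=23 at index 3 -> [-4, 17, 0, 23, 34, 37, 24]
Partition 2: pivot=0 at index 1 -> [-4, 0, 17, 23, 34, 37, 24]
Partition 3: pivot=24 at index 4 -> [-4, 0, 17, 23, 24, 37, 34]
Partition 4: pivot=34 at index 5 -> [-4, 0, 17, 23, 24, 34, 37]


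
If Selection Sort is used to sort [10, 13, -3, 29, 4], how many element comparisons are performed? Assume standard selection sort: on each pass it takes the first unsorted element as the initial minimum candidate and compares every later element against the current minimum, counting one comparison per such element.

Pass 1: scan indices 1..4 for the minimum = 4 comparison(s); min is -3, place at index 0 -> [-3, 13, 10, 29, 4]
Pass 2: scan indices 2..4 for the minimum = 3 comparison(s); min is 4, place at index 1 -> [-3, 4, 10, 29, 13]
Pass 3: scan indices 3..4 for the minimum = 2 comparison(s); min is 10, place at index 2 -> [-3, 4, 10, 29, 13]
Pass 4: scan indices 4..4 for the minimum = 1 comparison(s); min is 13, place at index 3 -> [-3, 4, 10, 13, 29]
Selection sort always scans the whole unsorted suffix, so the count is (n-1) + (n-2) + ... + 1 = n(n-1)/2 = 5*4/2 = 10 regardless of the input order.
Total comparisons: 4 + 3 + 2 + 1 = 10


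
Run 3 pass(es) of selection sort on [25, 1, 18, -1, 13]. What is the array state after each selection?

Pass 1: Select minimum -1 at index 3, swap -> [-1, 1, 18, 25, 13]
Pass 2: Select minimum 1 at index 1, swap -> [-1, 1, 18, 25, 13]
Pass 3: Select minimum 13 at index 4, swap -> [-1, 1, 13, 25, 18]


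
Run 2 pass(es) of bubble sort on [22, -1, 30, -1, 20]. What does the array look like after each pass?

After pass 1: [-1, 22, -1, 20, 30] (3 swaps)
After pass 2: [-1, -1, 20, 22, 30] (2 swaps)
Total swaps: 5


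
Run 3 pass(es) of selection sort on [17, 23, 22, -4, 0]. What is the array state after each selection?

Pass 1: Select minimum -4 at index 3, swap -> [-4, 23, 22, 17, 0]
Pass 2: Select minimum 0 at index 4, swap -> [-4, 0, 22, 17, 23]
Pass 3: Select minimum 17 at index 3, swap -> [-4, 0, 17, 22, 23]


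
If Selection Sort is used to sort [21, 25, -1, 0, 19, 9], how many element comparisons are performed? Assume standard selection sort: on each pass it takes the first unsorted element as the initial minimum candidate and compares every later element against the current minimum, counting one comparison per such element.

Pass 1: scan indices 1..5 for the minimum = 5 comparison(s); min is -1, place at index 0 -> [-1, 25, 21, 0, 19, 9]
Pass 2: scan indices 2..5 for the minimum = 4 comparison(s); min is 0, place at index 1 -> [-1, 0, 21, 25, 19, 9]
Pass 3: scan indices 3..5 for the minimum = 3 comparison(s); min is 9, place at index 2 -> [-1, 0, 9, 25, 19, 21]
Pass 4: scan indices 4..5 for the minimum = 2 comparison(s); min is 19, place at index 3 -> [-1, 0, 9, 19, 25, 21]
Pass 5: scan indices 5..5 for the minimum = 1 comparison(s); min is 21, place at index 4 -> [-1, 0, 9, 19, 21, 25]
Selection sort always scans the whole unsorted suffix, so the count is (n-1) + (n-2) + ... + 1 = n(n-1)/2 = 6*5/2 = 15 regardless of the input order.
Total comparisons: 5 + 4 + 3 + 2 + 1 = 15


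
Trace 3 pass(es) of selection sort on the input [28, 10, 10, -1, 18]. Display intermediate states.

Pass 1: Select minimum -1 at index 3, swap -> [-1, 10, 10, 28, 18]
Pass 2: Select minimum 10 at index 1, swap -> [-1, 10, 10, 28, 18]
Pass 3: Select minimum 10 at index 2, swap -> [-1, 10, 10, 28, 18]


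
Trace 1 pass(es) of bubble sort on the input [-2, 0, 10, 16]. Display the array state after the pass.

After pass 1: [-2, 0, 10, 16] (0 swaps)
Total swaps: 0


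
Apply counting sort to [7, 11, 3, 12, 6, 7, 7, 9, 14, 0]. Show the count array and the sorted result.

Count array: [1, 0, 0, 1, 0, 0, 1, 3, 0, 1, 0, 1, 1, 0, 1]
(count[i] = number of elements equal to i)
Cumulative count: [1, 1, 1, 2, 2, 2, 3, 6, 6, 7, 7, 8, 9, 9, 10]
Sorted: [0, 3, 6, 7, 7, 7, 9, 11, 12, 14]


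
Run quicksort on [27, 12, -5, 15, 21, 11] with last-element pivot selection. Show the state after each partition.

Partition 1: pivot=11 at index 1 -> [-5, 11, 27, 15, 21, 12]
Partition 2: pivot=12 at index 2 -> [-5, 11, 12, 15, 21, 27]
Partition 3: pivot=27 at index 5 -> [-5, 11, 12, 15, 21, 27]
Partition 4: pivot=21 at index 4 -> [-5, 11, 12, 15, 21, 27]


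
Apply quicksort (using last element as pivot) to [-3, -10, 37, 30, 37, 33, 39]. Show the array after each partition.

Partition 1: pivot=39 at index 6 -> [-3, -10, 37, 30, 37, 33, 39]
Partition 2: pivot=33 at index 3 -> [-3, -10, 30, 33, 37, 37, 39]
Partition 3: pivot=30 at index 2 -> [-3, -10, 30, 33, 37, 37, 39]
Partition 4: pivot=-10 at index 0 -> [-10, -3, 30, 33, 37, 37, 39]
Partition 5: pivot=37 at index 5 -> [-10, -3, 30, 33, 37, 37, 39]


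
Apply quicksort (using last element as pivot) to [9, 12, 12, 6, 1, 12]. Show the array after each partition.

Partition 1: pivot=12 at index 5 -> [9, 12, 12, 6, 1, 12]
Partition 2: pivot=1 at index 0 -> [1, 12, 12, 6, 9, 12]
Partition 3: pivot=9 at index 2 -> [1, 6, 9, 12, 12, 12]
Partition 4: pivot=12 at index 4 -> [1, 6, 9, 12, 12, 12]


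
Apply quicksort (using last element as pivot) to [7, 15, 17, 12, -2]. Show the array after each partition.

Partition 1: pivot=-2 at index 0 -> [-2, 15, 17, 12, 7]
Partition 2: pivot=7 at index 1 -> [-2, 7, 17, 12, 15]
Partition 3: pivot=15 at index 3 -> [-2, 7, 12, 15, 17]


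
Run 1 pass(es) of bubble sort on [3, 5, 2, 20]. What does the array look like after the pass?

After pass 1: [3, 2, 5, 20] (1 swaps)
Total swaps: 1


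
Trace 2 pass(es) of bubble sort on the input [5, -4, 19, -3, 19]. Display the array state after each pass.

After pass 1: [-4, 5, -3, 19, 19] (2 swaps)
After pass 2: [-4, -3, 5, 19, 19] (1 swaps)
Total swaps: 3
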